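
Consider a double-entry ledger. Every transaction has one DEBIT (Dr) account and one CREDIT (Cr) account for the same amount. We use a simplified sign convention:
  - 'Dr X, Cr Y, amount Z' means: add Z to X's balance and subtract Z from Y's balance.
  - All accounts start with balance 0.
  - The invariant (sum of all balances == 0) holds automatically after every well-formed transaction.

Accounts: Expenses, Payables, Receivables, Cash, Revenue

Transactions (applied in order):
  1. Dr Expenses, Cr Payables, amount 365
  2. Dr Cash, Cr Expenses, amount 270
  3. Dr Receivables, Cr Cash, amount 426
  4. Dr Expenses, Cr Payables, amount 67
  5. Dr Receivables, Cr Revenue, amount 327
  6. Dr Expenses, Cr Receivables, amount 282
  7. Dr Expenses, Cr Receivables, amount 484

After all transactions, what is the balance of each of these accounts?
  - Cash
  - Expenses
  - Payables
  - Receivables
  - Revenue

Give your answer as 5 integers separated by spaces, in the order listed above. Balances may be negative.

Answer: -156 928 -432 -13 -327

Derivation:
After txn 1 (Dr Expenses, Cr Payables, amount 365): Expenses=365 Payables=-365
After txn 2 (Dr Cash, Cr Expenses, amount 270): Cash=270 Expenses=95 Payables=-365
After txn 3 (Dr Receivables, Cr Cash, amount 426): Cash=-156 Expenses=95 Payables=-365 Receivables=426
After txn 4 (Dr Expenses, Cr Payables, amount 67): Cash=-156 Expenses=162 Payables=-432 Receivables=426
After txn 5 (Dr Receivables, Cr Revenue, amount 327): Cash=-156 Expenses=162 Payables=-432 Receivables=753 Revenue=-327
After txn 6 (Dr Expenses, Cr Receivables, amount 282): Cash=-156 Expenses=444 Payables=-432 Receivables=471 Revenue=-327
After txn 7 (Dr Expenses, Cr Receivables, amount 484): Cash=-156 Expenses=928 Payables=-432 Receivables=-13 Revenue=-327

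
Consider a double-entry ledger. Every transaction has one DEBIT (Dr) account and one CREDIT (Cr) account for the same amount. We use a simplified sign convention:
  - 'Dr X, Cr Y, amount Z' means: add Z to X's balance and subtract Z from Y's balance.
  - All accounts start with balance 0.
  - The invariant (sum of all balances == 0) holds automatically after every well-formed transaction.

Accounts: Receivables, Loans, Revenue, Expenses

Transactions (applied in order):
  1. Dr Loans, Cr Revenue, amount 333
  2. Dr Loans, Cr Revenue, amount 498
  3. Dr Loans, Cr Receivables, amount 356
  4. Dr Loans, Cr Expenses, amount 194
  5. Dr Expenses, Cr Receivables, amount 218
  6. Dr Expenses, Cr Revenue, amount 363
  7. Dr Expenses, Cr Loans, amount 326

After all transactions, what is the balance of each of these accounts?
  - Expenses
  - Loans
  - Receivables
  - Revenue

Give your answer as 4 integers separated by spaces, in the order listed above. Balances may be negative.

After txn 1 (Dr Loans, Cr Revenue, amount 333): Loans=333 Revenue=-333
After txn 2 (Dr Loans, Cr Revenue, amount 498): Loans=831 Revenue=-831
After txn 3 (Dr Loans, Cr Receivables, amount 356): Loans=1187 Receivables=-356 Revenue=-831
After txn 4 (Dr Loans, Cr Expenses, amount 194): Expenses=-194 Loans=1381 Receivables=-356 Revenue=-831
After txn 5 (Dr Expenses, Cr Receivables, amount 218): Expenses=24 Loans=1381 Receivables=-574 Revenue=-831
After txn 6 (Dr Expenses, Cr Revenue, amount 363): Expenses=387 Loans=1381 Receivables=-574 Revenue=-1194
After txn 7 (Dr Expenses, Cr Loans, amount 326): Expenses=713 Loans=1055 Receivables=-574 Revenue=-1194

Answer: 713 1055 -574 -1194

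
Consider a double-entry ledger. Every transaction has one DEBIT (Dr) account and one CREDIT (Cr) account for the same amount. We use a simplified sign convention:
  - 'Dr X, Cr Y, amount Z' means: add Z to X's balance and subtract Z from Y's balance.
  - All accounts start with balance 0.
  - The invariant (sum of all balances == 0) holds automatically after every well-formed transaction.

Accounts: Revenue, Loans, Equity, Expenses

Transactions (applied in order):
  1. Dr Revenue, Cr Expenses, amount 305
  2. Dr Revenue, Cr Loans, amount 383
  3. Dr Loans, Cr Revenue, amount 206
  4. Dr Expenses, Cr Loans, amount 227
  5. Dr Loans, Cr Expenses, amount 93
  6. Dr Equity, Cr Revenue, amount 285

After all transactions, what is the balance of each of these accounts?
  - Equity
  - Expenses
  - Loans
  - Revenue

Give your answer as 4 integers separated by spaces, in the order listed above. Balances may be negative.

Answer: 285 -171 -311 197

Derivation:
After txn 1 (Dr Revenue, Cr Expenses, amount 305): Expenses=-305 Revenue=305
After txn 2 (Dr Revenue, Cr Loans, amount 383): Expenses=-305 Loans=-383 Revenue=688
After txn 3 (Dr Loans, Cr Revenue, amount 206): Expenses=-305 Loans=-177 Revenue=482
After txn 4 (Dr Expenses, Cr Loans, amount 227): Expenses=-78 Loans=-404 Revenue=482
After txn 5 (Dr Loans, Cr Expenses, amount 93): Expenses=-171 Loans=-311 Revenue=482
After txn 6 (Dr Equity, Cr Revenue, amount 285): Equity=285 Expenses=-171 Loans=-311 Revenue=197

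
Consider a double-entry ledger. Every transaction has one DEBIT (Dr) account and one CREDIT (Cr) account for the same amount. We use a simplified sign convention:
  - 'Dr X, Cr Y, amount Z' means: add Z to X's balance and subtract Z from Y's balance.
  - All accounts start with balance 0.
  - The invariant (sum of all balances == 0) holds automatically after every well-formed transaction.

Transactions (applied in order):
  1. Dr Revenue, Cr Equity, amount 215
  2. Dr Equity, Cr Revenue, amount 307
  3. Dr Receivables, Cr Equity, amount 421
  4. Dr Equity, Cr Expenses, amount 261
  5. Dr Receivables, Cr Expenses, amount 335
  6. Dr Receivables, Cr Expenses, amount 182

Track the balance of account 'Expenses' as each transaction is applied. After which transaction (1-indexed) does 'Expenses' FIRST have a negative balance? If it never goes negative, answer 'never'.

Answer: 4

Derivation:
After txn 1: Expenses=0
After txn 2: Expenses=0
After txn 3: Expenses=0
After txn 4: Expenses=-261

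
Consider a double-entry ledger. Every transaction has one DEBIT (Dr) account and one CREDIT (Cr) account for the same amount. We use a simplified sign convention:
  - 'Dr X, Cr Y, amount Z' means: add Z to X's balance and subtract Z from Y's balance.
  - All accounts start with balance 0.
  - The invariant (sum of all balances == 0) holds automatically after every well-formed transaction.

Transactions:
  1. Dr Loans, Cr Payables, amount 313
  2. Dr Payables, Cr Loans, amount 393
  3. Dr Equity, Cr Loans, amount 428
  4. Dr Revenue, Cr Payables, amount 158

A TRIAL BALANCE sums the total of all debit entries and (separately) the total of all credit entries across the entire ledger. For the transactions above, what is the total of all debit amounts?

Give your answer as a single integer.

Answer: 1292

Derivation:
Txn 1: debit+=313
Txn 2: debit+=393
Txn 3: debit+=428
Txn 4: debit+=158
Total debits = 1292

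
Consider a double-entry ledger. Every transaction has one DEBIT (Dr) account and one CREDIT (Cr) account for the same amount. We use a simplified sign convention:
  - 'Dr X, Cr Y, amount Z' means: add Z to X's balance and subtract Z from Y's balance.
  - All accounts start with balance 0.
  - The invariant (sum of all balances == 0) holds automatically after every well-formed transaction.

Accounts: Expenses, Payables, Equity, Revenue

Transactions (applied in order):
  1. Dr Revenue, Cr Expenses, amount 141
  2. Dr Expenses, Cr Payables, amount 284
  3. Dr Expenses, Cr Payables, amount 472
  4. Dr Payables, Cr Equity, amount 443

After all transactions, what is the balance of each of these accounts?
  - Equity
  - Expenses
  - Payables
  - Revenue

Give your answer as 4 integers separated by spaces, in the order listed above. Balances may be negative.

After txn 1 (Dr Revenue, Cr Expenses, amount 141): Expenses=-141 Revenue=141
After txn 2 (Dr Expenses, Cr Payables, amount 284): Expenses=143 Payables=-284 Revenue=141
After txn 3 (Dr Expenses, Cr Payables, amount 472): Expenses=615 Payables=-756 Revenue=141
After txn 4 (Dr Payables, Cr Equity, amount 443): Equity=-443 Expenses=615 Payables=-313 Revenue=141

Answer: -443 615 -313 141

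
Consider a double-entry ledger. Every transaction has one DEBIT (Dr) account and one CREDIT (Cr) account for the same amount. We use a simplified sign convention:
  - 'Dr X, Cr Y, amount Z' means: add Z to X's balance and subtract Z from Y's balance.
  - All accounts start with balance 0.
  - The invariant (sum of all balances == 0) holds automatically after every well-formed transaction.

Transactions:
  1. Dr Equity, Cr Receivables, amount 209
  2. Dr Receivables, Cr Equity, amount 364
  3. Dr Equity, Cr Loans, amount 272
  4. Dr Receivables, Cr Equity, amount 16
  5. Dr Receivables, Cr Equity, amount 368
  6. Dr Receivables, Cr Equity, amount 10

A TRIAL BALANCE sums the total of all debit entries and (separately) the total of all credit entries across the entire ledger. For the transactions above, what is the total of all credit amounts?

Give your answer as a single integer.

Answer: 1239

Derivation:
Txn 1: credit+=209
Txn 2: credit+=364
Txn 3: credit+=272
Txn 4: credit+=16
Txn 5: credit+=368
Txn 6: credit+=10
Total credits = 1239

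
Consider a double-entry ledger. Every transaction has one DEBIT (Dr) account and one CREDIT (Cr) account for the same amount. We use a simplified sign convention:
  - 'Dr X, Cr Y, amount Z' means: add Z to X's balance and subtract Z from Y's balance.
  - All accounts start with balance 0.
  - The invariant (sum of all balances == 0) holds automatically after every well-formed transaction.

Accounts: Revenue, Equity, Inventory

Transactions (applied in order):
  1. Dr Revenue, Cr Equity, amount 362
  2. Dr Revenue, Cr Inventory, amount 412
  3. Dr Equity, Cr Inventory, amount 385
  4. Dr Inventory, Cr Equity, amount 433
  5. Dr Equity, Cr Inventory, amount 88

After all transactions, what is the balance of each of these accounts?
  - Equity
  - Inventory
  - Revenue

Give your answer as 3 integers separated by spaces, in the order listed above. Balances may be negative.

Answer: -322 -452 774

Derivation:
After txn 1 (Dr Revenue, Cr Equity, amount 362): Equity=-362 Revenue=362
After txn 2 (Dr Revenue, Cr Inventory, amount 412): Equity=-362 Inventory=-412 Revenue=774
After txn 3 (Dr Equity, Cr Inventory, amount 385): Equity=23 Inventory=-797 Revenue=774
After txn 4 (Dr Inventory, Cr Equity, amount 433): Equity=-410 Inventory=-364 Revenue=774
After txn 5 (Dr Equity, Cr Inventory, amount 88): Equity=-322 Inventory=-452 Revenue=774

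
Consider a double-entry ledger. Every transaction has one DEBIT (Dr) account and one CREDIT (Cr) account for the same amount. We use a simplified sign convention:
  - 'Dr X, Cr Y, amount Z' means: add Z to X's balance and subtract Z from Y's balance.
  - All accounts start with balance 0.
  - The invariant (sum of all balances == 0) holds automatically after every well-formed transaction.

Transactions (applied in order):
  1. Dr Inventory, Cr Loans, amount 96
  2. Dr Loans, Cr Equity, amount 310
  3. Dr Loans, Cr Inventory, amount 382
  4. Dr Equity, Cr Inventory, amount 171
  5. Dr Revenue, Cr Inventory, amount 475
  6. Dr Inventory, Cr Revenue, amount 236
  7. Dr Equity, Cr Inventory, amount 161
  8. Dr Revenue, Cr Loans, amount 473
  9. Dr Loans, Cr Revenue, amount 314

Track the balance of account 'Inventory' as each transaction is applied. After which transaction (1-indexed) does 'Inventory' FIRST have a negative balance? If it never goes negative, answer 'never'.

Answer: 3

Derivation:
After txn 1: Inventory=96
After txn 2: Inventory=96
After txn 3: Inventory=-286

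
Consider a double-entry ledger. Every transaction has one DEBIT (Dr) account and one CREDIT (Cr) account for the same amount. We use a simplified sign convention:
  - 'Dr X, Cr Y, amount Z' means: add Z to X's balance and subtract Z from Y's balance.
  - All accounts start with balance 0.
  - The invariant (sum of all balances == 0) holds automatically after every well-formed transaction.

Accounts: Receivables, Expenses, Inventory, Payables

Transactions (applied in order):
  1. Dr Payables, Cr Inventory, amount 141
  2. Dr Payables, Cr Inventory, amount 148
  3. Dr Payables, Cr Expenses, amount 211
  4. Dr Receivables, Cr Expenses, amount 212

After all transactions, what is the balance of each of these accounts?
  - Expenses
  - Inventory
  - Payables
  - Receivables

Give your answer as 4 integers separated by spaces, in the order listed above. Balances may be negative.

After txn 1 (Dr Payables, Cr Inventory, amount 141): Inventory=-141 Payables=141
After txn 2 (Dr Payables, Cr Inventory, amount 148): Inventory=-289 Payables=289
After txn 3 (Dr Payables, Cr Expenses, amount 211): Expenses=-211 Inventory=-289 Payables=500
After txn 4 (Dr Receivables, Cr Expenses, amount 212): Expenses=-423 Inventory=-289 Payables=500 Receivables=212

Answer: -423 -289 500 212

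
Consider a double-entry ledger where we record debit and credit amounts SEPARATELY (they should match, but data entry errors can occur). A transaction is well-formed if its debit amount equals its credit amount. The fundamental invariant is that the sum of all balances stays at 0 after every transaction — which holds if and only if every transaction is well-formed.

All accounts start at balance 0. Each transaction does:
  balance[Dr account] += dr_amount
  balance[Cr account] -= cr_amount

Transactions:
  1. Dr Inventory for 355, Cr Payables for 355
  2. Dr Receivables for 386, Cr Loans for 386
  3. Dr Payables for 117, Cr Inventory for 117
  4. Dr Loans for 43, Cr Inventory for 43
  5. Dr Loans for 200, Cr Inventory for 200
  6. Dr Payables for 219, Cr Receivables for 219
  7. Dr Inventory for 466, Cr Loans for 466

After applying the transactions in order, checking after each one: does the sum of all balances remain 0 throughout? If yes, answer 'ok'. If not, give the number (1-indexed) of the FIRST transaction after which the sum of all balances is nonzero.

After txn 1: dr=355 cr=355 sum_balances=0
After txn 2: dr=386 cr=386 sum_balances=0
After txn 3: dr=117 cr=117 sum_balances=0
After txn 4: dr=43 cr=43 sum_balances=0
After txn 5: dr=200 cr=200 sum_balances=0
After txn 6: dr=219 cr=219 sum_balances=0
After txn 7: dr=466 cr=466 sum_balances=0

Answer: ok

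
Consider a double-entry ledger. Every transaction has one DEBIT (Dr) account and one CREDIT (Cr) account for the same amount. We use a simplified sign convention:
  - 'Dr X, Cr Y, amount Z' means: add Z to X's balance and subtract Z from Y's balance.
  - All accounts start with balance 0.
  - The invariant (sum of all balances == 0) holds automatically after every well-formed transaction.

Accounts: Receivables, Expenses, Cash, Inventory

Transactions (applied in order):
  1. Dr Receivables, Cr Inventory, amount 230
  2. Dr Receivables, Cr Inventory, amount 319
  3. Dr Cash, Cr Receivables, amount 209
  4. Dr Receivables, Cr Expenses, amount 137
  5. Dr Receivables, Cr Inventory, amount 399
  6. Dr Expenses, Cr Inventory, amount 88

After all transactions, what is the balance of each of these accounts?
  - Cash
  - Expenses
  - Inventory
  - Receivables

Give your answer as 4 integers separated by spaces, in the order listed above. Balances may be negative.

After txn 1 (Dr Receivables, Cr Inventory, amount 230): Inventory=-230 Receivables=230
After txn 2 (Dr Receivables, Cr Inventory, amount 319): Inventory=-549 Receivables=549
After txn 3 (Dr Cash, Cr Receivables, amount 209): Cash=209 Inventory=-549 Receivables=340
After txn 4 (Dr Receivables, Cr Expenses, amount 137): Cash=209 Expenses=-137 Inventory=-549 Receivables=477
After txn 5 (Dr Receivables, Cr Inventory, amount 399): Cash=209 Expenses=-137 Inventory=-948 Receivables=876
After txn 6 (Dr Expenses, Cr Inventory, amount 88): Cash=209 Expenses=-49 Inventory=-1036 Receivables=876

Answer: 209 -49 -1036 876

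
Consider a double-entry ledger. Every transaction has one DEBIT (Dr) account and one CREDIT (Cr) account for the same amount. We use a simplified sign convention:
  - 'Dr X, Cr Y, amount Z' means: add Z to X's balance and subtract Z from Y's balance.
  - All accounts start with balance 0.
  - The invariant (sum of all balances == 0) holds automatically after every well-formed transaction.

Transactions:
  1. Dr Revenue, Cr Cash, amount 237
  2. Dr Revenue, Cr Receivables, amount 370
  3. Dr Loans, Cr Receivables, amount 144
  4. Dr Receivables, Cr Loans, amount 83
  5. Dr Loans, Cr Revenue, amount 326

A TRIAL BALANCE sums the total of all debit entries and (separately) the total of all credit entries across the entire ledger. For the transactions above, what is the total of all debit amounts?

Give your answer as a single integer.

Txn 1: debit+=237
Txn 2: debit+=370
Txn 3: debit+=144
Txn 4: debit+=83
Txn 5: debit+=326
Total debits = 1160

Answer: 1160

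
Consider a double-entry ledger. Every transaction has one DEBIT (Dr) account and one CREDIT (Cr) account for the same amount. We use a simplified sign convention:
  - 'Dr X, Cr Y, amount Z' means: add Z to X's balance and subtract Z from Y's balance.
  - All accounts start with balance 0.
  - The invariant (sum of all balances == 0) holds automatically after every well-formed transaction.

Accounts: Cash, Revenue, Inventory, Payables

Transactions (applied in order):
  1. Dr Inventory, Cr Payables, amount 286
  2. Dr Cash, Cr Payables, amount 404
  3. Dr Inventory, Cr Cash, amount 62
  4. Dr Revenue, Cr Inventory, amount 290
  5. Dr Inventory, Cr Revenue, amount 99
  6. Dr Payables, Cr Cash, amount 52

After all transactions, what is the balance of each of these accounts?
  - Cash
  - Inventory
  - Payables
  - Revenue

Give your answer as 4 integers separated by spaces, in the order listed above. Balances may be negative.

After txn 1 (Dr Inventory, Cr Payables, amount 286): Inventory=286 Payables=-286
After txn 2 (Dr Cash, Cr Payables, amount 404): Cash=404 Inventory=286 Payables=-690
After txn 3 (Dr Inventory, Cr Cash, amount 62): Cash=342 Inventory=348 Payables=-690
After txn 4 (Dr Revenue, Cr Inventory, amount 290): Cash=342 Inventory=58 Payables=-690 Revenue=290
After txn 5 (Dr Inventory, Cr Revenue, amount 99): Cash=342 Inventory=157 Payables=-690 Revenue=191
After txn 6 (Dr Payables, Cr Cash, amount 52): Cash=290 Inventory=157 Payables=-638 Revenue=191

Answer: 290 157 -638 191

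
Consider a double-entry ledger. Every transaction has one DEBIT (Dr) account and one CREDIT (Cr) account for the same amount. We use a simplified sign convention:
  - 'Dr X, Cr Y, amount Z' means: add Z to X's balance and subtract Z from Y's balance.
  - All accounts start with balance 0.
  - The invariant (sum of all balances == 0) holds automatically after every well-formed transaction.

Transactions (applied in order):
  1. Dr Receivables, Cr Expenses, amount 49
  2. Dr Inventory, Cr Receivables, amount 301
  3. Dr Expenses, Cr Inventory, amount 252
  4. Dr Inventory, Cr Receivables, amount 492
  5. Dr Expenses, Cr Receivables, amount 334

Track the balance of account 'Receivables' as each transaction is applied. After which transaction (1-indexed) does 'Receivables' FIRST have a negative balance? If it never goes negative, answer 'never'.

After txn 1: Receivables=49
After txn 2: Receivables=-252

Answer: 2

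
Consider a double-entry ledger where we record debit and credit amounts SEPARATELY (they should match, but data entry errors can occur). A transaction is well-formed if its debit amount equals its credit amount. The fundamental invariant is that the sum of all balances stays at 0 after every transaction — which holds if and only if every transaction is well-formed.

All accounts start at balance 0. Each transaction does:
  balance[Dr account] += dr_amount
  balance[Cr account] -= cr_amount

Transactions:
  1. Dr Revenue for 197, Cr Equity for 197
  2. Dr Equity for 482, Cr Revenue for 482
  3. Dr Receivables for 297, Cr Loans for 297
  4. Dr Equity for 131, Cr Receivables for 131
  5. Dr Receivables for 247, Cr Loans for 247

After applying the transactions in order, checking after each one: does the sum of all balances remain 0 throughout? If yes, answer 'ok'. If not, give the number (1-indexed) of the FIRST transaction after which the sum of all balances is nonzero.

After txn 1: dr=197 cr=197 sum_balances=0
After txn 2: dr=482 cr=482 sum_balances=0
After txn 3: dr=297 cr=297 sum_balances=0
After txn 4: dr=131 cr=131 sum_balances=0
After txn 5: dr=247 cr=247 sum_balances=0

Answer: ok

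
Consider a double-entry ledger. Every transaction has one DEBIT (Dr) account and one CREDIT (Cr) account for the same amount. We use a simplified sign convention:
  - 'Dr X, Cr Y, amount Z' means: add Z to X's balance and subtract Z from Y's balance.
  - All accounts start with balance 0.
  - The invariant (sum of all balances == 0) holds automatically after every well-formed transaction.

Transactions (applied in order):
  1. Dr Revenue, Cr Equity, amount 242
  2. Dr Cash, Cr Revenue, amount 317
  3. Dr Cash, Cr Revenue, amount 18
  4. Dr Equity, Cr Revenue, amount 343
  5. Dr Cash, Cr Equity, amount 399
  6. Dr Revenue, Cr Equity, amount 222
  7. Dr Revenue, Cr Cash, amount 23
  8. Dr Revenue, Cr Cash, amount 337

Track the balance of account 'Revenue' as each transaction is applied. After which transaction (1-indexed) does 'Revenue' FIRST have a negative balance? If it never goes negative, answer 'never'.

After txn 1: Revenue=242
After txn 2: Revenue=-75

Answer: 2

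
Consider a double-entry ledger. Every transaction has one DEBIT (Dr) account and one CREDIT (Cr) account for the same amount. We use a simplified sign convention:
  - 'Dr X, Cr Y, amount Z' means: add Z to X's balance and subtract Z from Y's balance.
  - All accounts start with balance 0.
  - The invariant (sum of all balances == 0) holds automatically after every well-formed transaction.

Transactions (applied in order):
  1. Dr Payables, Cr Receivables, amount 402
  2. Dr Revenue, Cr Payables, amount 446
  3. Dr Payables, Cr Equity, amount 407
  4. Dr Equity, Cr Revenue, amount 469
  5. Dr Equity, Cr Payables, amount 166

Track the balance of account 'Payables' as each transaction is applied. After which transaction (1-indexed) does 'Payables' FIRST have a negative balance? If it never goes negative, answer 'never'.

Answer: 2

Derivation:
After txn 1: Payables=402
After txn 2: Payables=-44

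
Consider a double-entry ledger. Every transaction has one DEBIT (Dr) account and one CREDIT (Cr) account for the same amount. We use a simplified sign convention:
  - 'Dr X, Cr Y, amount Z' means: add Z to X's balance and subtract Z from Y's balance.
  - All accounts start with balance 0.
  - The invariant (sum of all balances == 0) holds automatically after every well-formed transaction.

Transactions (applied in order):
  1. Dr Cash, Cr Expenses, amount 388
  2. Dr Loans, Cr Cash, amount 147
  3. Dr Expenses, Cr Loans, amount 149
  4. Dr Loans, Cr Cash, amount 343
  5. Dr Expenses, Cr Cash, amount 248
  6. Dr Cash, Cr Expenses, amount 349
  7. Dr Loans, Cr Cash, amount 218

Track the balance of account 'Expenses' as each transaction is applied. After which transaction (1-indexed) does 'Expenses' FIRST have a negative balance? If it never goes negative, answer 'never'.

Answer: 1

Derivation:
After txn 1: Expenses=-388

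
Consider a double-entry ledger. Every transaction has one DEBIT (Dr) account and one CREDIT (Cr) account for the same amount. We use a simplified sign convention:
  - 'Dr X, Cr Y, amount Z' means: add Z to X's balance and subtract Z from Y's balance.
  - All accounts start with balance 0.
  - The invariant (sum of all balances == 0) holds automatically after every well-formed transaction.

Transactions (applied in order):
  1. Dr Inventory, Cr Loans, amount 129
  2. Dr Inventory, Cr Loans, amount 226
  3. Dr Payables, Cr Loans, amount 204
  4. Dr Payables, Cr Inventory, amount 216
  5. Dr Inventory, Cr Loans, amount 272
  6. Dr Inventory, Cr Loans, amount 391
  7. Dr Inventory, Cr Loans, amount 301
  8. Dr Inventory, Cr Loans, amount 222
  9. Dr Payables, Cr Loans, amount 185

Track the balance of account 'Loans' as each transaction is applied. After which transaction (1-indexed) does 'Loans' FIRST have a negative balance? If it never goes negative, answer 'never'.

After txn 1: Loans=-129

Answer: 1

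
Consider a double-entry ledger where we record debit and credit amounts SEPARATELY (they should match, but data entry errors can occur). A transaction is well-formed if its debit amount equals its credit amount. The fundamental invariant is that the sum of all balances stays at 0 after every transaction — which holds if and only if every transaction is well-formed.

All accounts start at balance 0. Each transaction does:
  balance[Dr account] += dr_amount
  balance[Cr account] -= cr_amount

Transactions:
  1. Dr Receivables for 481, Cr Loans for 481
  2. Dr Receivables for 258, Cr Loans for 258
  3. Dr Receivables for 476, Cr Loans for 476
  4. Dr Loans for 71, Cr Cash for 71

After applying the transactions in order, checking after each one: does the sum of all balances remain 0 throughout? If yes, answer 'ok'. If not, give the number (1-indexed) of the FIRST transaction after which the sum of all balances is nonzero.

Answer: ok

Derivation:
After txn 1: dr=481 cr=481 sum_balances=0
After txn 2: dr=258 cr=258 sum_balances=0
After txn 3: dr=476 cr=476 sum_balances=0
After txn 4: dr=71 cr=71 sum_balances=0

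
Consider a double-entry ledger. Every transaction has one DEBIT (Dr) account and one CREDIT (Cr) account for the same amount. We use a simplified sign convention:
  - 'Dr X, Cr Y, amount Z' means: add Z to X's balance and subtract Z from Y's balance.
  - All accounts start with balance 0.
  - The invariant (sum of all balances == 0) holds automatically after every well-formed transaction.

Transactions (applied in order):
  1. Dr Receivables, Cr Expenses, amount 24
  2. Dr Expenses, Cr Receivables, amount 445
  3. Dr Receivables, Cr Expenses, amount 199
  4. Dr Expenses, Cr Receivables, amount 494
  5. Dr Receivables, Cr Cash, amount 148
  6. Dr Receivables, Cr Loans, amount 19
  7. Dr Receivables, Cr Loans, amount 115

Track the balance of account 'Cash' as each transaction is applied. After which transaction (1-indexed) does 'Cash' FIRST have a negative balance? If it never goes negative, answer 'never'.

Answer: 5

Derivation:
After txn 1: Cash=0
After txn 2: Cash=0
After txn 3: Cash=0
After txn 4: Cash=0
After txn 5: Cash=-148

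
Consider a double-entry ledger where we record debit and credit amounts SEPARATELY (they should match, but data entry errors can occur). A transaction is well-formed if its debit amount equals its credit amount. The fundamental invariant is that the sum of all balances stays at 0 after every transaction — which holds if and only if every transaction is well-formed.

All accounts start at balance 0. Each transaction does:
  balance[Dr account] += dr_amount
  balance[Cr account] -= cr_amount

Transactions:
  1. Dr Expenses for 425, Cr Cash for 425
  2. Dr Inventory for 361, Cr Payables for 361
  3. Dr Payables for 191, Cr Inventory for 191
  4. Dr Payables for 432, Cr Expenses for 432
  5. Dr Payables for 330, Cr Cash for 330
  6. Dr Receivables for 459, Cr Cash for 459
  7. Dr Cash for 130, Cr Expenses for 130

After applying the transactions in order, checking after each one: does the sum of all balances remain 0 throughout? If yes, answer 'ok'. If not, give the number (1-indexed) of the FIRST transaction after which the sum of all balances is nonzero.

After txn 1: dr=425 cr=425 sum_balances=0
After txn 2: dr=361 cr=361 sum_balances=0
After txn 3: dr=191 cr=191 sum_balances=0
After txn 4: dr=432 cr=432 sum_balances=0
After txn 5: dr=330 cr=330 sum_balances=0
After txn 6: dr=459 cr=459 sum_balances=0
After txn 7: dr=130 cr=130 sum_balances=0

Answer: ok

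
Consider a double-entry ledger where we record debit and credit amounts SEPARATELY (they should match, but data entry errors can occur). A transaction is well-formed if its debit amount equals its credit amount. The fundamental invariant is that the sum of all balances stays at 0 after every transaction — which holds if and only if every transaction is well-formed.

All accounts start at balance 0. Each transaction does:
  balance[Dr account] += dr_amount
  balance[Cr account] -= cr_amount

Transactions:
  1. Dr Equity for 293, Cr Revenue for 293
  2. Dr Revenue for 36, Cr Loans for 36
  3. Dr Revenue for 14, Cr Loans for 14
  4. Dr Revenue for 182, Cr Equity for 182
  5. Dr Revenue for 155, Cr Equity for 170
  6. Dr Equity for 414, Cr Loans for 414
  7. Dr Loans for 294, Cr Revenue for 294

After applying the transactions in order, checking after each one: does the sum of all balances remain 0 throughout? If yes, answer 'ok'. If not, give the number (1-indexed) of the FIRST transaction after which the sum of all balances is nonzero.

Answer: 5

Derivation:
After txn 1: dr=293 cr=293 sum_balances=0
After txn 2: dr=36 cr=36 sum_balances=0
After txn 3: dr=14 cr=14 sum_balances=0
After txn 4: dr=182 cr=182 sum_balances=0
After txn 5: dr=155 cr=170 sum_balances=-15
After txn 6: dr=414 cr=414 sum_balances=-15
After txn 7: dr=294 cr=294 sum_balances=-15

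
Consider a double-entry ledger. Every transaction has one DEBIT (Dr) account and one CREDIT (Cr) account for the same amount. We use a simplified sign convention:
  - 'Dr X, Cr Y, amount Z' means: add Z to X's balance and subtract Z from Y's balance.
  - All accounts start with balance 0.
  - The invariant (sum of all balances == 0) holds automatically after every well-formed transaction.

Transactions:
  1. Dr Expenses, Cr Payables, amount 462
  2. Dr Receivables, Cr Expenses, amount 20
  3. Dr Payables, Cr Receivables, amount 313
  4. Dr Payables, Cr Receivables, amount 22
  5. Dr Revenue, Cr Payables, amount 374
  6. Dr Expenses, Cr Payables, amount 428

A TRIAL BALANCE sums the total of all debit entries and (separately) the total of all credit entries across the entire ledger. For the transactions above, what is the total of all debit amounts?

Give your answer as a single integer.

Answer: 1619

Derivation:
Txn 1: debit+=462
Txn 2: debit+=20
Txn 3: debit+=313
Txn 4: debit+=22
Txn 5: debit+=374
Txn 6: debit+=428
Total debits = 1619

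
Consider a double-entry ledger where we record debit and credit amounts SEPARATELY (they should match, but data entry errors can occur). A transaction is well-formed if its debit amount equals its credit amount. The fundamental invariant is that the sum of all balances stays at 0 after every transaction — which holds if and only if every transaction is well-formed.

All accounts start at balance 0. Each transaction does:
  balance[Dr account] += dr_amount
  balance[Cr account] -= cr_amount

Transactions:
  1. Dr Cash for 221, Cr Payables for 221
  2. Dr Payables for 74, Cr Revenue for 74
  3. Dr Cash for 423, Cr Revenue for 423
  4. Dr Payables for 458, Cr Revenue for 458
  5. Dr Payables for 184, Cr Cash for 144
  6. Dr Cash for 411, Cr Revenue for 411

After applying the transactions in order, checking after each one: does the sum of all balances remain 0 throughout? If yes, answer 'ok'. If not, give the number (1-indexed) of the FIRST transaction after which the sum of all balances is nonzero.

After txn 1: dr=221 cr=221 sum_balances=0
After txn 2: dr=74 cr=74 sum_balances=0
After txn 3: dr=423 cr=423 sum_balances=0
After txn 4: dr=458 cr=458 sum_balances=0
After txn 5: dr=184 cr=144 sum_balances=40
After txn 6: dr=411 cr=411 sum_balances=40

Answer: 5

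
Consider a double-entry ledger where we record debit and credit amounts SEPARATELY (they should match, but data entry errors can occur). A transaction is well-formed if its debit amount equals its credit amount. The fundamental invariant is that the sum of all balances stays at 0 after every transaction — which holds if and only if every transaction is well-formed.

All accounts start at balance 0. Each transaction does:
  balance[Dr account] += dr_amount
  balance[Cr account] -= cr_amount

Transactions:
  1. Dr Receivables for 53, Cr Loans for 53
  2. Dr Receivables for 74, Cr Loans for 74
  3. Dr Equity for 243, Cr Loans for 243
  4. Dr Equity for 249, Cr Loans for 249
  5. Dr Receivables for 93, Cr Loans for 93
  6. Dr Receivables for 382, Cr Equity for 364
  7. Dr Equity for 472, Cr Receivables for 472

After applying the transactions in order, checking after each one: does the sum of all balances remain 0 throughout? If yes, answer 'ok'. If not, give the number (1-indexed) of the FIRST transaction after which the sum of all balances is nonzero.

After txn 1: dr=53 cr=53 sum_balances=0
After txn 2: dr=74 cr=74 sum_balances=0
After txn 3: dr=243 cr=243 sum_balances=0
After txn 4: dr=249 cr=249 sum_balances=0
After txn 5: dr=93 cr=93 sum_balances=0
After txn 6: dr=382 cr=364 sum_balances=18
After txn 7: dr=472 cr=472 sum_balances=18

Answer: 6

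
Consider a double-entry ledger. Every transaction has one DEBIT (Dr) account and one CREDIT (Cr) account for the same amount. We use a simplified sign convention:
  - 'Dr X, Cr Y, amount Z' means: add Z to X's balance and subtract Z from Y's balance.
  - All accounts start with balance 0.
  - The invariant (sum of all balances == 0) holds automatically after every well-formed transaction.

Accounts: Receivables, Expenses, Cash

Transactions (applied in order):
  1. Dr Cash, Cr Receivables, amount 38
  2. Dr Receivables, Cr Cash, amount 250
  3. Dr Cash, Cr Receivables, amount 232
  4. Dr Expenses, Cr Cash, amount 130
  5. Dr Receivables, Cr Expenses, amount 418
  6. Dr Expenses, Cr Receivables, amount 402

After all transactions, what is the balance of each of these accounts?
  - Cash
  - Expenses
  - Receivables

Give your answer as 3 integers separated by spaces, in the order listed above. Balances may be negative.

Answer: -110 114 -4

Derivation:
After txn 1 (Dr Cash, Cr Receivables, amount 38): Cash=38 Receivables=-38
After txn 2 (Dr Receivables, Cr Cash, amount 250): Cash=-212 Receivables=212
After txn 3 (Dr Cash, Cr Receivables, amount 232): Cash=20 Receivables=-20
After txn 4 (Dr Expenses, Cr Cash, amount 130): Cash=-110 Expenses=130 Receivables=-20
After txn 5 (Dr Receivables, Cr Expenses, amount 418): Cash=-110 Expenses=-288 Receivables=398
After txn 6 (Dr Expenses, Cr Receivables, amount 402): Cash=-110 Expenses=114 Receivables=-4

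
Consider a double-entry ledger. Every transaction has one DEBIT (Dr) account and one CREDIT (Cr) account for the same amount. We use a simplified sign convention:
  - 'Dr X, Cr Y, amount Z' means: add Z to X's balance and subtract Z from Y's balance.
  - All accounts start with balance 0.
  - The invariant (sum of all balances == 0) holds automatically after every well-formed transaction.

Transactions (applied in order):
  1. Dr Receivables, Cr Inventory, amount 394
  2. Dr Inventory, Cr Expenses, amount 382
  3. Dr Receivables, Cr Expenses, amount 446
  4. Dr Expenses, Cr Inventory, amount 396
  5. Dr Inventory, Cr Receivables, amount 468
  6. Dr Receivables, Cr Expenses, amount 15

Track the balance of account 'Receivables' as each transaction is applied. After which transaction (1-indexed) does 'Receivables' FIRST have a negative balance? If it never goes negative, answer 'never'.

Answer: never

Derivation:
After txn 1: Receivables=394
After txn 2: Receivables=394
After txn 3: Receivables=840
After txn 4: Receivables=840
After txn 5: Receivables=372
After txn 6: Receivables=387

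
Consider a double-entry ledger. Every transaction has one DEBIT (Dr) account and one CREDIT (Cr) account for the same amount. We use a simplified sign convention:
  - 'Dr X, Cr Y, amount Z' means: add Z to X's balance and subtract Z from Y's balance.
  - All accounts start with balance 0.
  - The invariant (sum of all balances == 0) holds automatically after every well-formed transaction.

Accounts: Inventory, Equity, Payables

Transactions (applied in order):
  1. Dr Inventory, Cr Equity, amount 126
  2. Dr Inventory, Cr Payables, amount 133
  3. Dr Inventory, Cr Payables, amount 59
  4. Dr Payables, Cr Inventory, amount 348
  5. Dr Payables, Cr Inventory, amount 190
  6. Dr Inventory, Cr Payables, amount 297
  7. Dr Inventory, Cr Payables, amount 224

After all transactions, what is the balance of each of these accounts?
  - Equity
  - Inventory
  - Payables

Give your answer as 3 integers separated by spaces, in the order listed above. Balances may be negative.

Answer: -126 301 -175

Derivation:
After txn 1 (Dr Inventory, Cr Equity, amount 126): Equity=-126 Inventory=126
After txn 2 (Dr Inventory, Cr Payables, amount 133): Equity=-126 Inventory=259 Payables=-133
After txn 3 (Dr Inventory, Cr Payables, amount 59): Equity=-126 Inventory=318 Payables=-192
After txn 4 (Dr Payables, Cr Inventory, amount 348): Equity=-126 Inventory=-30 Payables=156
After txn 5 (Dr Payables, Cr Inventory, amount 190): Equity=-126 Inventory=-220 Payables=346
After txn 6 (Dr Inventory, Cr Payables, amount 297): Equity=-126 Inventory=77 Payables=49
After txn 7 (Dr Inventory, Cr Payables, amount 224): Equity=-126 Inventory=301 Payables=-175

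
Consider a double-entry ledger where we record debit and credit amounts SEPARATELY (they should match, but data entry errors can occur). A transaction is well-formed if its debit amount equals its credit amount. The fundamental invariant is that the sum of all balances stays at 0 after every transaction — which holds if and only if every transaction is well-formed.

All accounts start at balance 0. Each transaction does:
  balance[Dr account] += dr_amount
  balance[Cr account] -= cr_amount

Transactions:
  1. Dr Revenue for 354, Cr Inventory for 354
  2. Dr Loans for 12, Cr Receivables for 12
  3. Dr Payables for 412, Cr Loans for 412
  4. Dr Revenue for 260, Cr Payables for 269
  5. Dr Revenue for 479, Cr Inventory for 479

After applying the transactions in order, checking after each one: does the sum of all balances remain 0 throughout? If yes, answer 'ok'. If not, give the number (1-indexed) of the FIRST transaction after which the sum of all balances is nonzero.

Answer: 4

Derivation:
After txn 1: dr=354 cr=354 sum_balances=0
After txn 2: dr=12 cr=12 sum_balances=0
After txn 3: dr=412 cr=412 sum_balances=0
After txn 4: dr=260 cr=269 sum_balances=-9
After txn 5: dr=479 cr=479 sum_balances=-9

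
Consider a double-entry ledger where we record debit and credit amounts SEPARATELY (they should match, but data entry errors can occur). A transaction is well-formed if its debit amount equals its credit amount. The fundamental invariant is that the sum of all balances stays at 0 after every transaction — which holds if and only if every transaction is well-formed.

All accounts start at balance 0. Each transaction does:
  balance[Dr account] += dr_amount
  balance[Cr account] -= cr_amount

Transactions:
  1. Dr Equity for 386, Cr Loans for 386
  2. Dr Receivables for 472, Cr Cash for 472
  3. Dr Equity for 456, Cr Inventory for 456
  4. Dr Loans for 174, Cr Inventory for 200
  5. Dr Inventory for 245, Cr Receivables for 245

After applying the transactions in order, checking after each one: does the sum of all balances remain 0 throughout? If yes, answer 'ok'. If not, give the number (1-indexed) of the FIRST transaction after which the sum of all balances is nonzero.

Answer: 4

Derivation:
After txn 1: dr=386 cr=386 sum_balances=0
After txn 2: dr=472 cr=472 sum_balances=0
After txn 3: dr=456 cr=456 sum_balances=0
After txn 4: dr=174 cr=200 sum_balances=-26
After txn 5: dr=245 cr=245 sum_balances=-26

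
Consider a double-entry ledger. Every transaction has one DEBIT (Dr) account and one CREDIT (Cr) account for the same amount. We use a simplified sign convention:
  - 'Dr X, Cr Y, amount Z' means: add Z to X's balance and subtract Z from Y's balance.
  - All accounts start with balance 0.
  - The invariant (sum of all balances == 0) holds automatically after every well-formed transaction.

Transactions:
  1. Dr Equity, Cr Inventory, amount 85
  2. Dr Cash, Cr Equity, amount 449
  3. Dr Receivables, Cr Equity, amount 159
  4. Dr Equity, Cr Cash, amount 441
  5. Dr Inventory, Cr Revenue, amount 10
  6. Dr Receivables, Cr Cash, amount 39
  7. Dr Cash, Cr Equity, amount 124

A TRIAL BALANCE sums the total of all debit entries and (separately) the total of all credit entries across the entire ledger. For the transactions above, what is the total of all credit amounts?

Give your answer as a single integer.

Txn 1: credit+=85
Txn 2: credit+=449
Txn 3: credit+=159
Txn 4: credit+=441
Txn 5: credit+=10
Txn 6: credit+=39
Txn 7: credit+=124
Total credits = 1307

Answer: 1307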